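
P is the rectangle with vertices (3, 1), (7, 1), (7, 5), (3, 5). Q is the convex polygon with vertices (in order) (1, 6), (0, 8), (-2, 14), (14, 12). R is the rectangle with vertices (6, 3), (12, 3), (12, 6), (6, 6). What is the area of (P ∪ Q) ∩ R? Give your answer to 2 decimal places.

The region (P ∪ Q) ∩ R is the polygon with vertices (7,5), (7,3), (6,3), (6,5).
By the shoelace formula its area is 2.00.

2.00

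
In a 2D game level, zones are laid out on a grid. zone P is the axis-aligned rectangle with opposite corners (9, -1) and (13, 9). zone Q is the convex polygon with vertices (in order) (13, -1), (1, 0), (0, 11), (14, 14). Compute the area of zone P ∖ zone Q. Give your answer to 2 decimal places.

|zone P| = 40, |zone P∩zone Q| = 39.3333.
|zone P ∖ zone Q| = |zone P| − |zone P∩zone Q| = 40 − 39.3333 = 0.67.

0.67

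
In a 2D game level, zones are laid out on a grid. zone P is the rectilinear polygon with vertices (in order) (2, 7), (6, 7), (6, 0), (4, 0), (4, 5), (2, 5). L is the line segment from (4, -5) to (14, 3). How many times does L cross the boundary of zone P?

0

The segment lies entirely outside zone P and never meets its boundary.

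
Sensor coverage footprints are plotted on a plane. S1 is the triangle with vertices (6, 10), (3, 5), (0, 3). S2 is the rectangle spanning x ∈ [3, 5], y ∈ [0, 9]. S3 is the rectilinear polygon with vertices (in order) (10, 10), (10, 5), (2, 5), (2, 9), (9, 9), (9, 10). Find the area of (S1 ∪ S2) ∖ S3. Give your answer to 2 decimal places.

|S1 ∪ S2| = 20.5.
|(S1 ∪ S2) ∩ S3| = 9.0381.
|(S1 ∪ S2) ∖ S3| = 20.5 − 9.0381 = 11.46.

11.46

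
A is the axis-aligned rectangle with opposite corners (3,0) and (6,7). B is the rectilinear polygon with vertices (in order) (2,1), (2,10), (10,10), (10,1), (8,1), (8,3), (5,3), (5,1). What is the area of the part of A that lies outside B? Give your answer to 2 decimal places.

|A| = 21, |A∩B| = 16.
|A ∖ B| = |A| − |A∩B| = 21 − 16 = 5.00.

5.00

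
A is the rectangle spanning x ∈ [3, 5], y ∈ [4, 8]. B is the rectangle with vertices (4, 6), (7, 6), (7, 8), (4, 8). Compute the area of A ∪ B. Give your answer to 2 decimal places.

By inclusion–exclusion:
Individual areas: |A| = 8, |B| = 6.
|A∩B|: x∈[4,5], y∈[6,8] → 1·2 = 2.
|A ∪ B| = 14 − 2 = 12.00.

12.00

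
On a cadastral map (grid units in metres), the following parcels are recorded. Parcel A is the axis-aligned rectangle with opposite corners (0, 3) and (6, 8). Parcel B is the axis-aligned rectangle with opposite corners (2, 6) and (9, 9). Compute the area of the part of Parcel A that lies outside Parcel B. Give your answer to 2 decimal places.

22.00

|Parcel A∩Parcel B|: x∈[2,6], y∈[6,8] → 4·2 = 8.
|Parcel A| = 30.
|Parcel A ∖ Parcel B| = |Parcel A| − |Parcel A∩Parcel B| = 30 − 8 = 22.00.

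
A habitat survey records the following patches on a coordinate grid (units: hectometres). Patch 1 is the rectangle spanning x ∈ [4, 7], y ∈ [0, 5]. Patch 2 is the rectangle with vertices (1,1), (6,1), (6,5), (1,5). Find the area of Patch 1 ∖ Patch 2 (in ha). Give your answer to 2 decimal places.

7.00

|Patch 1∩Patch 2|: x∈[4,6], y∈[1,5] → 2·4 = 8.
|Patch 1| = 15.
|Patch 1 ∖ Patch 2| = |Patch 1| − |Patch 1∩Patch 2| = 15 − 8 = 7.00.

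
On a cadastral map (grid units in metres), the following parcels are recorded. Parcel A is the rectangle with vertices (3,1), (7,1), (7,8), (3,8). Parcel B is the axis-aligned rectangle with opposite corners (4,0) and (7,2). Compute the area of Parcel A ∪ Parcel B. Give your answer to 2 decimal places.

31.00

By inclusion–exclusion:
Individual areas: |Parcel A| = 28, |Parcel B| = 6.
|Parcel A∩Parcel B|: x∈[4,7], y∈[1,2] → 3·1 = 3.
|Parcel A ∪ Parcel B| = 34 − 3 = 31.00.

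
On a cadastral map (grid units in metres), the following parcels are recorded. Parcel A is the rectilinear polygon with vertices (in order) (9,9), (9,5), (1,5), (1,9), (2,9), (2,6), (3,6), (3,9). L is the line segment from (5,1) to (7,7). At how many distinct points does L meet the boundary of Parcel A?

The segment meets the boundary at (6.333,5).

1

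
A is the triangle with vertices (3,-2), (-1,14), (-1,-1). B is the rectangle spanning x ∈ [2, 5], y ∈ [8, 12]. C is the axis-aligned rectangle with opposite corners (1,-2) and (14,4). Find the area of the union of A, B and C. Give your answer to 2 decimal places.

113.00

By inclusion–exclusion:
Individual areas: |A| = 30, |B| = 12, |C| = 78.
|A∩B| = 0.
|A∩C| = 7.
|B∩C| = 0 (no overlap).
|A∩B∩C| = 0.
|A ∪ B ∪ C| = 120 − 7 + 0 = 113.00.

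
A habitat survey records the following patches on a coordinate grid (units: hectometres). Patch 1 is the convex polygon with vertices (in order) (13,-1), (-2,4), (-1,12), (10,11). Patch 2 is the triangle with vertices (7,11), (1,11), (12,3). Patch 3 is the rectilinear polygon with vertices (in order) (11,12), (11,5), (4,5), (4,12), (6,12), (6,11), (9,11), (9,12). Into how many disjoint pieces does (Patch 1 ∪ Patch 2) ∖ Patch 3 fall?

2

(Patch 1 ∪ Patch 2) ∖ Patch 3 splits into 2 disjoint pieces (area 85.3636, area 0.6818).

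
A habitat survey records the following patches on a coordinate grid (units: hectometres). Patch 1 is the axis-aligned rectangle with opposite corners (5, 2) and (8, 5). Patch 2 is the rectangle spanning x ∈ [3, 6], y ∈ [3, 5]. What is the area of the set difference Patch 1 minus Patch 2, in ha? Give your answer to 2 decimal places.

|Patch 1∩Patch 2|: x∈[5,6], y∈[3,5] → 1·2 = 2.
|Patch 1| = 9.
|Patch 1 ∖ Patch 2| = |Patch 1| − |Patch 1∩Patch 2| = 9 − 2 = 7.00.

7.00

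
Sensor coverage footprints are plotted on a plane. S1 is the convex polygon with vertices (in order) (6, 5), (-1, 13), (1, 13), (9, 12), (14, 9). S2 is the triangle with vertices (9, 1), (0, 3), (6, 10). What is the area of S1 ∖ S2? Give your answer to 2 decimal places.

50.52

|S1| = 59.5, |S1∩S2| = 8.9838.
|S1 ∖ S2| = |S1| − |S1∩S2| = 59.5 − 8.9838 = 50.52.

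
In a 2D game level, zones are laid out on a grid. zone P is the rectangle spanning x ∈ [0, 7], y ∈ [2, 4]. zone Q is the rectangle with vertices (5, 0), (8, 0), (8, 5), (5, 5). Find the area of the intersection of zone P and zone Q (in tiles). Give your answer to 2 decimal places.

|zone P∩zone Q|: x∈[5,7], y∈[2,4] → 2·2 = 4.

4.00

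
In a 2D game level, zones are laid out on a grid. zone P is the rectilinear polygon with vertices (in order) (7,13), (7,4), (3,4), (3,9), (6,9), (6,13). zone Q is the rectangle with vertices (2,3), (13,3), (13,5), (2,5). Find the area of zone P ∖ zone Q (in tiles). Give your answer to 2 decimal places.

20.00

|zone P| = 24, |zone P∩zone Q| = 4.
|zone P ∖ zone Q| = |zone P| − |zone P∩zone Q| = 24 − 4 = 20.00.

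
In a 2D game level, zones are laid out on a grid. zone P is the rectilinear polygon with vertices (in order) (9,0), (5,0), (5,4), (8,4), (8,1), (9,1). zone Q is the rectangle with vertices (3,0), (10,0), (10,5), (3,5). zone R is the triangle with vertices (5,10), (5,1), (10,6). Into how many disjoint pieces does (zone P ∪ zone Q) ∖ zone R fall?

(zone P ∪ zone Q) ∖ zone R is a single connected region.

1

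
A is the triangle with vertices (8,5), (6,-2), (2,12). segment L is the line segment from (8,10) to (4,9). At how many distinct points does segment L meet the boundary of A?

1

The segment meets the boundary at (4.471,9.118).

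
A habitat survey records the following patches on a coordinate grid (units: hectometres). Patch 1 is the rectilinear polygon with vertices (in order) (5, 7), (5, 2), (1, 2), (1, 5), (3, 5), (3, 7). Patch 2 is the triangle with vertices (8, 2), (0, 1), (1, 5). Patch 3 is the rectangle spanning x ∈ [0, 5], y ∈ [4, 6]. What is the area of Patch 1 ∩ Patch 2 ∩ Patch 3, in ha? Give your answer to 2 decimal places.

The intersection is the polygon with vertices (1,5), (3.333,4), (1,4).
By the shoelace formula its area is 1.17.

1.17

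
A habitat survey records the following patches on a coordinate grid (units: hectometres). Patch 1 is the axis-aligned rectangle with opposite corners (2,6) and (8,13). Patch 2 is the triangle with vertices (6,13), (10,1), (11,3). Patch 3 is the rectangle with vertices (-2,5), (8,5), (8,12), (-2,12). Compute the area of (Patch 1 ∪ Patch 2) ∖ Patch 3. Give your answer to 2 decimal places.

14.00

|Patch 1 ∪ Patch 2| = 50.
|(Patch 1 ∪ Patch 2) ∩ Patch 3| = 36.
|(Patch 1 ∪ Patch 2) ∖ Patch 3| = 50 − 36 = 14.00.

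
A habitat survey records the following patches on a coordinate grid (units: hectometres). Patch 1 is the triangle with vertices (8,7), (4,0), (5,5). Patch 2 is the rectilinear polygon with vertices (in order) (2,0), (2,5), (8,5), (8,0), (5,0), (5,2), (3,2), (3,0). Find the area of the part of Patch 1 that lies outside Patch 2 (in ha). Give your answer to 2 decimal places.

|Patch 1| = 6.5, |Patch 1∩Patch 2| = 3.9179.
|Patch 1 ∖ Patch 2| = |Patch 1| − |Patch 1∩Patch 2| = 6.5 − 3.9179 = 2.58.

2.58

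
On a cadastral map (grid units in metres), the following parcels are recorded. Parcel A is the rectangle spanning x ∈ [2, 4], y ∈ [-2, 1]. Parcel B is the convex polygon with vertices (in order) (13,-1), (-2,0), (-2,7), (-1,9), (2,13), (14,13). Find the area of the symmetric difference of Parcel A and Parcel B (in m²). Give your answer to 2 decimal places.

|Parcel A| = 6, |Parcel B| = 198.5, |Parcel A∩Parcel B| = 2.6667.
|Parcel A △ Parcel B| = |Parcel A| + |Parcel B| − 2·|Parcel A∩Parcel B| = 6 + 198.5 − 5.3333 = 199.17.

199.17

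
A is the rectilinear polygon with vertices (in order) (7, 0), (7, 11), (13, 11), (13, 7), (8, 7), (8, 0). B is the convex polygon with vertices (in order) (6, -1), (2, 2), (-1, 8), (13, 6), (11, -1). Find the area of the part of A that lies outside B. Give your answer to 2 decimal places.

|A| = 31, |A∩B| = 6.7857.
|A ∖ B| = |A| − |A∩B| = 31 − 6.7857 = 24.21.

24.21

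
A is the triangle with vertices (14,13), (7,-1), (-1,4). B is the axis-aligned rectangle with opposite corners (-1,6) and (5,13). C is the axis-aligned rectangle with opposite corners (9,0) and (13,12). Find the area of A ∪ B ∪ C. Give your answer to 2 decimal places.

144.70

By inclusion–exclusion:
Individual areas: |A| = 73.5, |B| = 42, |C| = 48.
|A∩B| = 2.1333.
|A∩C| = 16.6667.
|B∩C| = 0 (no overlap).
|A∩B∩C| = 0.
|A ∪ B ∪ C| = 163.5 − 18.8 + 0 = 144.70.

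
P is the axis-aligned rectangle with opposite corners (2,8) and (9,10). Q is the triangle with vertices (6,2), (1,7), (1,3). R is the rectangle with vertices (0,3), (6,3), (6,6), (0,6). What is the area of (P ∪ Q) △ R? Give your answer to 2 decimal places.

|P ∪ Q| = 24.
|(P ∪ Q) ∩ R| = 7.5.
|(P ∪ Q) △ R| = 24 + 18 − 15 = 27.00.

27.00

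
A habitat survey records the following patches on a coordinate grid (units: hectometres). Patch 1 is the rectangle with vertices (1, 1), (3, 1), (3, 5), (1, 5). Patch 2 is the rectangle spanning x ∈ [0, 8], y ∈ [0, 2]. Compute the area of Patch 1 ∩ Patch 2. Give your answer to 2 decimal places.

2.00

|Patch 1∩Patch 2|: x∈[1,3], y∈[1,2] → 2·1 = 2.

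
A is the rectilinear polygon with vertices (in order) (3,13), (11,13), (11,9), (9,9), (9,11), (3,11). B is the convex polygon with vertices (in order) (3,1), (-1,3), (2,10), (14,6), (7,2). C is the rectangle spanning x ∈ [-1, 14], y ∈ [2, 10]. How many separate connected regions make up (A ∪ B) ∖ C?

(A ∪ B) ∖ C splits into 2 disjoint pieces (area 18, area 3).

2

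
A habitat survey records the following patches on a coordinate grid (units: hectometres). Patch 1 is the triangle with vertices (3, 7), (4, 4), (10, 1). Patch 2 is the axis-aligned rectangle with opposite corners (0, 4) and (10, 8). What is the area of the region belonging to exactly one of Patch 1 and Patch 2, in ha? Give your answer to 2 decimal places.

|Patch 1| = 7.5, |Patch 2| = 40, |Patch 1∩Patch 2| = 3.75.
|Patch 1 △ Patch 2| = |Patch 1| + |Patch 2| − 2·|Patch 1∩Patch 2| = 7.5 + 40 − 7.5 = 40.00.

40.00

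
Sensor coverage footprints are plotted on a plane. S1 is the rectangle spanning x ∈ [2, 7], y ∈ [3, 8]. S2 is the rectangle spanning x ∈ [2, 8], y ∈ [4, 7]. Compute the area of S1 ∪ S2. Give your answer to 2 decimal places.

28.00

By inclusion–exclusion:
Individual areas: |S1| = 25, |S2| = 18.
|S1∩S2|: x∈[2,7], y∈[4,7] → 5·3 = 15.
|S1 ∪ S2| = 43 − 15 = 28.00.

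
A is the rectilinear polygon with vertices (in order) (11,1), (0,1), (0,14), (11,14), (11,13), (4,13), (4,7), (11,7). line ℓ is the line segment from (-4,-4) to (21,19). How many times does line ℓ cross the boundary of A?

The segment meets the boundary at (7.957,7), (1.435,1).

2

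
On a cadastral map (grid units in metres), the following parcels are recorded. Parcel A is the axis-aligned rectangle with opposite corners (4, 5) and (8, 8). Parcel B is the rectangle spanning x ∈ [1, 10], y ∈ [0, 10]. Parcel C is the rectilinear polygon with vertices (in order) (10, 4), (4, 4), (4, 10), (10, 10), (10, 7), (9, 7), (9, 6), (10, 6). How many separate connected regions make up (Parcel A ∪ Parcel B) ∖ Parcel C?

2

(Parcel A ∪ Parcel B) ∖ Parcel C splits into 2 disjoint pieces (area 54, area 1).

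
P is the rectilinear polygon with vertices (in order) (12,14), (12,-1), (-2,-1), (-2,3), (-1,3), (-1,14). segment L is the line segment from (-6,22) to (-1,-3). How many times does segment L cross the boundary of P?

The segment meets the boundary at (-1.4,-1), (-2,2).

2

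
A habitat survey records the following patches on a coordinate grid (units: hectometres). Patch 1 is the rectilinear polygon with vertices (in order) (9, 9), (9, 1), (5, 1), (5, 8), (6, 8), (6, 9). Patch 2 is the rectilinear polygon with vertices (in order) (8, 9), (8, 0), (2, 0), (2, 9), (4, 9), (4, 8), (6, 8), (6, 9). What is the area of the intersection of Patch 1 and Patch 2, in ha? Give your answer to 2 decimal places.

23.00

The intersection is the polygon with vertices (5,1), (5,8), (6,8), (6,9), (8,9), (8,1).
By the shoelace formula its area is 23.00.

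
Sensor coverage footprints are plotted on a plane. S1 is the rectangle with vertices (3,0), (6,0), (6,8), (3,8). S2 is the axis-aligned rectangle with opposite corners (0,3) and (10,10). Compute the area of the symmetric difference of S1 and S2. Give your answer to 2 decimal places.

64.00

|S1∩S2|: x∈[3,6], y∈[3,8] → 3·5 = 15.
|S1 △ S2| = |S1| + |S2| − 2·|S1∩S2| = 24 + 70 − 30 = 64.00.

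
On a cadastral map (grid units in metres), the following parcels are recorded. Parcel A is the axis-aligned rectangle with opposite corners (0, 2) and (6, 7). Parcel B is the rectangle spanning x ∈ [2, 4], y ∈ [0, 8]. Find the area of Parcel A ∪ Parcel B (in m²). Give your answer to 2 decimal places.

By inclusion–exclusion:
Individual areas: |Parcel A| = 30, |Parcel B| = 16.
|Parcel A∩Parcel B|: x∈[2,4], y∈[2,7] → 2·5 = 10.
|Parcel A ∪ Parcel B| = 46 − 10 = 36.00.

36.00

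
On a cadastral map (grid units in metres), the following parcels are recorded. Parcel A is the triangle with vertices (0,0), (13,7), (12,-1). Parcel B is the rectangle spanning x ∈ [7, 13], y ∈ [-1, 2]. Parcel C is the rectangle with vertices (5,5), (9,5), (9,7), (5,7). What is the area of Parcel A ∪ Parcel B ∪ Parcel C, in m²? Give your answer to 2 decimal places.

59.98

By inclusion–exclusion:
Individual areas: |Parcel A| = 48.5, |Parcel B| = 18, |Parcel C| = 8.
|Parcel A∩Parcel B| = 14.5208.
|Parcel A∩Parcel C| = 0.
|Parcel B∩Parcel C| = 0 (no overlap).
|Parcel A∩Parcel B∩Parcel C| = 0.
|Parcel A ∪ Parcel B ∪ Parcel C| = 74.5 − 14.5208 + 0 = 59.98.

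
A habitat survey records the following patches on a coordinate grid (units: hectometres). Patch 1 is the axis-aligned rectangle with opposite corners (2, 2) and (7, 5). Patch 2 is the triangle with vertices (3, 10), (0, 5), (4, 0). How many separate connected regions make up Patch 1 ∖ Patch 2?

Patch 1 ∖ Patch 2 splits into 2 disjoint pieces (area 10.05, area 0.1).

2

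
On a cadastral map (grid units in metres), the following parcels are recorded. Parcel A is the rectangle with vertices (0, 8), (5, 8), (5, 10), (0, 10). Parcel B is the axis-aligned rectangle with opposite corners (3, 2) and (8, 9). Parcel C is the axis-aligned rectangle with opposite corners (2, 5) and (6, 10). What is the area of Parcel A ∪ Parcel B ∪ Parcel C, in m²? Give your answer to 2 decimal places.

47.00

By inclusion–exclusion:
Individual areas: |Parcel A| = 10, |Parcel B| = 35, |Parcel C| = 20.
|Parcel A∩Parcel B|: x∈[3,5], y∈[8,9] → 2·1 = 2.
|Parcel A∩Parcel C|: x∈[2,5], y∈[8,10] → 3·2 = 6.
|Parcel B∩Parcel C|: x∈[3,6], y∈[5,9] → 3·4 = 12.
|Parcel A∩Parcel B∩Parcel C| = 2.
|Parcel A ∪ Parcel B ∪ Parcel C| = 65 − 20 + 2 = 47.00.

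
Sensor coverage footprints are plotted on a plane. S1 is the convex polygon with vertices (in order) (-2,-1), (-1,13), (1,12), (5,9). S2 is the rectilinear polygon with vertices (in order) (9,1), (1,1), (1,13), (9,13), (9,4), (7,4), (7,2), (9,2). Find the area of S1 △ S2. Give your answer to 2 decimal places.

|S1| = 45, |S2| = 92, |S1∩S2| = 17.4286.
|S1 △ S2| = |S1| + |S2| − 2·|S1∩S2| = 45 + 92 − 34.8571 = 102.14.

102.14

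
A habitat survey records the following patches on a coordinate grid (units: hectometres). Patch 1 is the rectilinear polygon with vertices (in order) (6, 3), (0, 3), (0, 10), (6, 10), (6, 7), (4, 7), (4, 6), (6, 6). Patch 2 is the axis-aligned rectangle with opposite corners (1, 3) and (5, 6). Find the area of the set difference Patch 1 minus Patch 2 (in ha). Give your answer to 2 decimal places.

|Patch 1| = 40, |Patch 1∩Patch 2| = 12.
|Patch 1 ∖ Patch 2| = |Patch 1| − |Patch 1∩Patch 2| = 40 − 12 = 28.00.

28.00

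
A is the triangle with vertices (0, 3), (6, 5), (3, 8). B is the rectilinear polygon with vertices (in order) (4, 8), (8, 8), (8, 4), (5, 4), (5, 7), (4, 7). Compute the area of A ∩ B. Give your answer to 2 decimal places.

0.67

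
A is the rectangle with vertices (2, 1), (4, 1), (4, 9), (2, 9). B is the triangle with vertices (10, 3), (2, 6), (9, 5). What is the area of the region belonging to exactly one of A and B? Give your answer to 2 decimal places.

21.57

|A| = 16, |B| = 6.5, |A∩B| = 0.4643.
|A △ B| = |A| + |B| − 2·|A∩B| = 16 + 6.5 − 0.9286 = 21.57.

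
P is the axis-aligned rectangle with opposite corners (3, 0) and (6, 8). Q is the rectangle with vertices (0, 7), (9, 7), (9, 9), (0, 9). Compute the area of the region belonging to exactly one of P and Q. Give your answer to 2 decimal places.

|P∩Q|: x∈[3,6], y∈[7,8] → 3·1 = 3.
|P △ Q| = |P| + |Q| − 2·|P∩Q| = 24 + 18 − 6 = 36.00.

36.00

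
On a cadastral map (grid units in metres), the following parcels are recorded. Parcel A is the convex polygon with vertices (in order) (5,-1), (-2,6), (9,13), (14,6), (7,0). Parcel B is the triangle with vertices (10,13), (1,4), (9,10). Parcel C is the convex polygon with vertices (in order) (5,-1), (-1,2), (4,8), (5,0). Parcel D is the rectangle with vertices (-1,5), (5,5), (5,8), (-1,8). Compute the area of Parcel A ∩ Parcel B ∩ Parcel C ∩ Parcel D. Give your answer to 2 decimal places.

The intersection is the polygon with vertices (4.111,7.111), (4.2,6.4), (2.333,5), (2,5).
By the shoelace formula its area is 1.08.

1.08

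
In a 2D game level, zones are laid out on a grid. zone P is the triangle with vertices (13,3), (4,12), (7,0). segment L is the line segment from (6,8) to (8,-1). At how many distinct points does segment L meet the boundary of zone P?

1

The segment meets the boundary at (7.7,0.35).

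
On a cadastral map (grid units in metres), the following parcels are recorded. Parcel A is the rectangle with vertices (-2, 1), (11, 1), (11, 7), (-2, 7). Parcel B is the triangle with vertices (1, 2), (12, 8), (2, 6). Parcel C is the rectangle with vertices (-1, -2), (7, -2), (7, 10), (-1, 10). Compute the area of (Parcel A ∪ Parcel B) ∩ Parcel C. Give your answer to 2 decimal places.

48.00

The region (Parcel A ∪ Parcel B) ∩ Parcel C is the polygon with vertices (-1,1), (-1,7), (7,7), (7,1).
By the shoelace formula its area is 48.00.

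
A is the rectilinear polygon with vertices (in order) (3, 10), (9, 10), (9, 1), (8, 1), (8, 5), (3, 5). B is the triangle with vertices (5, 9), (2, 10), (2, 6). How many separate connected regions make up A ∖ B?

A ∖ B is a single connected region.

1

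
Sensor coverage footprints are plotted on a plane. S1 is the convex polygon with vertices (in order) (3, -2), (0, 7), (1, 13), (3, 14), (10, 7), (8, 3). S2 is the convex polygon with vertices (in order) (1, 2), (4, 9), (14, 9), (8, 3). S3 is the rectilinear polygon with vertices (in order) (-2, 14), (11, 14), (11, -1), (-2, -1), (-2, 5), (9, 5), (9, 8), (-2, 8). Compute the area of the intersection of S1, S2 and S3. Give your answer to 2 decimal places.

22.52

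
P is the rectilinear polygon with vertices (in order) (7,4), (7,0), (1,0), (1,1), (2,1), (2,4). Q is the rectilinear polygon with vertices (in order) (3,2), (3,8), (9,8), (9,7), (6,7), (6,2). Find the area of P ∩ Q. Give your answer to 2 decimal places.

The intersection is the polygon with vertices (6,4), (6,2), (3,2), (3,4).
By the shoelace formula its area is 6.00.

6.00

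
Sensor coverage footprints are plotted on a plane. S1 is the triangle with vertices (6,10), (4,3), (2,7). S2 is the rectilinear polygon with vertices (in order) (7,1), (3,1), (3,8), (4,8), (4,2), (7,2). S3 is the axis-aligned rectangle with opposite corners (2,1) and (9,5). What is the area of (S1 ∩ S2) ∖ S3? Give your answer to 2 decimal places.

2.96

|S1 ∩ S2| = 3.9583.
|(S1 ∩ S2) ∩ S3| = 1.
|(S1 ∩ S2) ∖ S3| = 3.9583 − 1 = 2.96.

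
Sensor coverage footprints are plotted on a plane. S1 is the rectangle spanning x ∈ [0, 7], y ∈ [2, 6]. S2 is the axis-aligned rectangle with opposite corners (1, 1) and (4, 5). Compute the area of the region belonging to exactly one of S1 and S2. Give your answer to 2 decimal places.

22.00

|S1∩S2|: x∈[1,4], y∈[2,5] → 3·3 = 9.
|S1 △ S2| = |S1| + |S2| − 2·|S1∩S2| = 28 + 12 − 18 = 22.00.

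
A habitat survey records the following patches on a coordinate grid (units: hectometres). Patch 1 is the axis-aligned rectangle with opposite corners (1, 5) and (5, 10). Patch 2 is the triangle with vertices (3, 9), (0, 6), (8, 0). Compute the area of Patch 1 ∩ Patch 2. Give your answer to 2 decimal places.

10.36

The intersection is the polygon with vertices (5,5), (1.333,5), (1,5.25), (1,7), (3,9), (5,5.4).
By the shoelace formula its area is 10.36.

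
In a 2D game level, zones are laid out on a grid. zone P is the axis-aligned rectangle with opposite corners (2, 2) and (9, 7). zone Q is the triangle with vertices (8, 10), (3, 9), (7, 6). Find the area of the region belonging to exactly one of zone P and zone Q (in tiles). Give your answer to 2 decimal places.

42.92

|zone P| = 35, |zone Q| = 9.5, |zone P∩zone Q| = 0.7917.
|zone P △ zone Q| = |zone P| + |zone Q| − 2·|zone P∩zone Q| = 35 + 9.5 − 1.5833 = 42.92.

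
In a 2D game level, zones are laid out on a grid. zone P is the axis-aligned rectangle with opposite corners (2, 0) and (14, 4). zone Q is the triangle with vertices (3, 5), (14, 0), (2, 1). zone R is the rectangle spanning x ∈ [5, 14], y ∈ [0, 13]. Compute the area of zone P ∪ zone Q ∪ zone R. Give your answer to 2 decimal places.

By inclusion–exclusion:
Individual areas: |zone P| = 48, |zone Q| = 24.5, |zone R| = 117.
|zone P∩zone Q| = 23.275.
|zone P∩zone R|: x∈[5,14], y∈[0,4] → 9·4 = 36.
|zone Q∩zone R| = 15.0341.
|zone P∩zone Q∩zone R| = 15.025.
|zone P ∪ zone Q ∪ zone R| = 189.5 − 74.3091 + 15.025 = 130.22.

130.22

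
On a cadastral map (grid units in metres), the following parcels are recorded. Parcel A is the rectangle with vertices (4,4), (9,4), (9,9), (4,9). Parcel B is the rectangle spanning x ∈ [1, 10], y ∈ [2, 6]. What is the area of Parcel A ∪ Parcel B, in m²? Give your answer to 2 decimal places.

By inclusion–exclusion:
Individual areas: |Parcel A| = 25, |Parcel B| = 36.
|Parcel A∩Parcel B|: x∈[4,9], y∈[4,6] → 5·2 = 10.
|Parcel A ∪ Parcel B| = 61 − 10 = 51.00.

51.00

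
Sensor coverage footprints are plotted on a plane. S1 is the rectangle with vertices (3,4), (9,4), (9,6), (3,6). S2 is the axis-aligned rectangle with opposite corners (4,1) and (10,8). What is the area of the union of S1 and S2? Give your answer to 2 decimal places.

44.00

By inclusion–exclusion:
Individual areas: |S1| = 12, |S2| = 42.
|S1∩S2|: x∈[4,9], y∈[4,6] → 5·2 = 10.
|S1 ∪ S2| = 54 − 10 = 44.00.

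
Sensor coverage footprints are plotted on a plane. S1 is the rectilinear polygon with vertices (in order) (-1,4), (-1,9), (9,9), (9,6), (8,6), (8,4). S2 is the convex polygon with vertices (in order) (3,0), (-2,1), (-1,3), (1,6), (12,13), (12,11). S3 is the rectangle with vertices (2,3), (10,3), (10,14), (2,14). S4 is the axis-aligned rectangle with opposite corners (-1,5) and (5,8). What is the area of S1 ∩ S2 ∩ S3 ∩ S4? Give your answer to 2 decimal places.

The intersection is the polygon with vertices (2,6.636), (4.143,8), (5,8), (5,5), (2,5).
By the shoelace formula its area is 7.54.

7.54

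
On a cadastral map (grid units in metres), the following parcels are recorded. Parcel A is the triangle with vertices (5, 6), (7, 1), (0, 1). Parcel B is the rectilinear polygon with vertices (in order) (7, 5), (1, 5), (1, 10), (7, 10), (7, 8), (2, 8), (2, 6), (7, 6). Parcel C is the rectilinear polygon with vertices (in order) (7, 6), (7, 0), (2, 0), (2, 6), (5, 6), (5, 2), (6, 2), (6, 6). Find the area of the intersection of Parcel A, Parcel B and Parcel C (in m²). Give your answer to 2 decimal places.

The intersection is the polygon with vertices (4,5), (5,6), (5,5).
By the shoelace formula its area is 0.50.

0.50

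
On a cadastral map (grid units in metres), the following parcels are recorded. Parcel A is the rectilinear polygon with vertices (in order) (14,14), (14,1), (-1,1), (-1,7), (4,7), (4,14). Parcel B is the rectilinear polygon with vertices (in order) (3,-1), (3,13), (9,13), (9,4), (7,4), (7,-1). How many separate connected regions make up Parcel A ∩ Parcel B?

Parcel A ∩ Parcel B is a single connected region.

1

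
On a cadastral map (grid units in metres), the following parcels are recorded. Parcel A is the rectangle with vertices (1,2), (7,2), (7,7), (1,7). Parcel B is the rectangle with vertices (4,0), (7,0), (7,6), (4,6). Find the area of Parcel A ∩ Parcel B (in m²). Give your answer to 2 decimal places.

|Parcel A∩Parcel B|: x∈[4,7], y∈[2,6] → 3·4 = 12.

12.00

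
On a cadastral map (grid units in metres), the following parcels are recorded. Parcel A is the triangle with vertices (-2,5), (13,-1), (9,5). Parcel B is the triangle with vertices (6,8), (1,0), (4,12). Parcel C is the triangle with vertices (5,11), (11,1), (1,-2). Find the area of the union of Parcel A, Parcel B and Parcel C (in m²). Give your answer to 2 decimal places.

By inclusion–exclusion:
Individual areas: |Parcel A| = 33, |Parcel B| = 18, |Parcel C| = 59.
|Parcel A∩Parcel B| = 2.7184.
|Parcel A∩Parcel C| = 23.2412.
|Parcel B∩Parcel C| = 8.1169.
|Parcel A∩Parcel B∩Parcel C| = 1.2723.
|Parcel A ∪ Parcel B ∪ Parcel C| = 110 − 34.0765 + 1.2723 = 77.20.

77.20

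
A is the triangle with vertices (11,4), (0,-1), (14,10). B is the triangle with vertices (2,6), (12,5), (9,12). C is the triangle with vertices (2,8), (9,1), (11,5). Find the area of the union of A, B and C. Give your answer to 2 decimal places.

61.30

By inclusion–exclusion:
Individual areas: |A| = 25.5, |B| = 33.5, |C| = 21.
|A∩B| = 4.6288.
|A∩C| = 8.8776.
|B∩C| = 5.7461.
|A∩B∩C| = 0.5508.
|A ∪ B ∪ C| = 80 − 19.2526 + 0.5508 = 61.30.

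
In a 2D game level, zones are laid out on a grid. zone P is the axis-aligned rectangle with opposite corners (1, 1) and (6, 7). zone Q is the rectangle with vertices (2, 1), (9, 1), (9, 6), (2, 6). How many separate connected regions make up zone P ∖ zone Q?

zone P ∖ zone Q is a single connected region.

1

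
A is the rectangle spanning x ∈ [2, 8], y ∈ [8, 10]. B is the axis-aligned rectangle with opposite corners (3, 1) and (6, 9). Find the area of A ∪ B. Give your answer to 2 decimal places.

33.00

By inclusion–exclusion:
Individual areas: |A| = 12, |B| = 24.
|A∩B|: x∈[3,6], y∈[8,9] → 3·1 = 3.
|A ∪ B| = 36 − 3 = 33.00.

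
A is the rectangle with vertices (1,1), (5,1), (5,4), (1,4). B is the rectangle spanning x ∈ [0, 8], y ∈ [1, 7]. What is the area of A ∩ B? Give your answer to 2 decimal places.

|A∩B|: x∈[1,5], y∈[1,4] → 4·3 = 12.

12.00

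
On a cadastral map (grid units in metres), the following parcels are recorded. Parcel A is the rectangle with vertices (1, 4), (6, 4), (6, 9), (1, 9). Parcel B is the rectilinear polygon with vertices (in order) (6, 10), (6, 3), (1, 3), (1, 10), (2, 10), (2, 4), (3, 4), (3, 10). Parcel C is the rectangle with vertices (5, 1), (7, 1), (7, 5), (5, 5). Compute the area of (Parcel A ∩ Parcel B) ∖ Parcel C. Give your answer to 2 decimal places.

19.00

|Parcel A ∩ Parcel B| = 20.
|(Parcel A ∩ Parcel B) ∩ Parcel C| = 1.
|(Parcel A ∩ Parcel B) ∖ Parcel C| = 20 − 1 = 19.00.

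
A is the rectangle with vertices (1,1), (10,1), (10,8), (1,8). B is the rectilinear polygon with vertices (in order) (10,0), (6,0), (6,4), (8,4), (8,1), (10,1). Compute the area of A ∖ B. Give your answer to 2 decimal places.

57.00

|A| = 63, |A∩B| = 6.
|A ∖ B| = |A| − |A∩B| = 63 − 6 = 57.00.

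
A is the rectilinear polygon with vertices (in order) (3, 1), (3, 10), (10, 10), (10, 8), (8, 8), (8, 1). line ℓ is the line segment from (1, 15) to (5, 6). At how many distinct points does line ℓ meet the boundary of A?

The segment meets the boundary at (3.222,10).

1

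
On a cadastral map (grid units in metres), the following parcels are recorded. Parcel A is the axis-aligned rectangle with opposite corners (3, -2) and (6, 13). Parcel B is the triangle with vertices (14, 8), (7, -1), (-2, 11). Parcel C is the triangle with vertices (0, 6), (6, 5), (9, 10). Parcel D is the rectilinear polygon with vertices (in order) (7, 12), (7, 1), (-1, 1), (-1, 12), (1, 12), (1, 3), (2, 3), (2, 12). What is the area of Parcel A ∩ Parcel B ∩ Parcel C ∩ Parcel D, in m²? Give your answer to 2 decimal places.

The intersection is the polygon with vertices (6,8.667), (6,5), (3,5.5), (3,7.333).
By the shoelace formula its area is 8.25.

8.25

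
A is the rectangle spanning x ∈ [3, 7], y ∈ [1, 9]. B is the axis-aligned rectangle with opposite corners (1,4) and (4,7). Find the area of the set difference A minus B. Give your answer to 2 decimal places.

|A∩B|: x∈[3,4], y∈[4,7] → 1·3 = 3.
|A| = 32.
|A ∖ B| = |A| − |A∩B| = 32 − 3 = 29.00.

29.00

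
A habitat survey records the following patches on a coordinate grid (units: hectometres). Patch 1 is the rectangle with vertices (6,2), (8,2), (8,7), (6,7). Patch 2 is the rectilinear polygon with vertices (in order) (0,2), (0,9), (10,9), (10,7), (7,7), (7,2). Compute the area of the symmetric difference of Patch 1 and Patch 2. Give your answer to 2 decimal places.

55.00

|Patch 1| = 10, |Patch 2| = 55, |Patch 1∩Patch 2| = 5.
|Patch 1 △ Patch 2| = |Patch 1| + |Patch 2| − 2·|Patch 1∩Patch 2| = 10 + 55 − 10 = 55.00.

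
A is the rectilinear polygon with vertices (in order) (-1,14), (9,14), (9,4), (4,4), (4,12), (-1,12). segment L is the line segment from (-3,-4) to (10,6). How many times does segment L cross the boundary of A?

The segment meets the boundary at (9,5.231), (7.4,4).

2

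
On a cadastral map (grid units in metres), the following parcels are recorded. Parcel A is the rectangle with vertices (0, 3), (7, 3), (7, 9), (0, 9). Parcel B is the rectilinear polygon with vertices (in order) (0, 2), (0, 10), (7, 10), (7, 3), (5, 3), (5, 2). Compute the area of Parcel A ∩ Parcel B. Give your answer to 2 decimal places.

42.00

The intersection is the polygon with vertices (7,3), (5,3), (0,3), (0,9), (7,9).
By the shoelace formula its area is 42.00.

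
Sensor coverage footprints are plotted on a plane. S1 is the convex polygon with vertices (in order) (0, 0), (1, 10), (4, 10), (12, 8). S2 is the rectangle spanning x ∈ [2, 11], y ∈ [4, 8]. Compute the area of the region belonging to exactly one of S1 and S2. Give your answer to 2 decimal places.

|S1| = 59, |S2| = 36, |S1∩S2| = 27.6667.
|S1 △ S2| = |S1| + |S2| − 2·|S1∩S2| = 59 + 36 − 55.3333 = 39.67.

39.67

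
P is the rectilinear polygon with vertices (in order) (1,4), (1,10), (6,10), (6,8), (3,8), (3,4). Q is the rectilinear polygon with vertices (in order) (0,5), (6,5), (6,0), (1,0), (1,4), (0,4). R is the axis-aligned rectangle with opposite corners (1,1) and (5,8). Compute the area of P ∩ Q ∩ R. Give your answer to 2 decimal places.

The intersection is the polygon with vertices (3,5), (3,4), (1,4), (1,5).
By the shoelace formula its area is 2.00.

2.00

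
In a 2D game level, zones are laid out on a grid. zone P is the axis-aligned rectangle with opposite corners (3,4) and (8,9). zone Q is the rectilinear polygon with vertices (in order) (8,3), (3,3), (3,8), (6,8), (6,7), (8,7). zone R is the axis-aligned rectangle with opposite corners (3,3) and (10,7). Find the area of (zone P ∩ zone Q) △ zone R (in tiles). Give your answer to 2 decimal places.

16.00

|zone P ∩ zone Q| = 18.
|(zone P ∩ zone Q) ∩ zone R| = 15.
|(zone P ∩ zone Q) △ zone R| = 18 + 28 − 30 = 16.00.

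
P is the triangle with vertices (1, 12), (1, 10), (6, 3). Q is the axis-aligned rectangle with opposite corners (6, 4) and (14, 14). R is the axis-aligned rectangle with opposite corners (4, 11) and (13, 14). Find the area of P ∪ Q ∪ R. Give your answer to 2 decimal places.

91.00

By inclusion–exclusion:
Individual areas: |P| = 5, |Q| = 80, |R| = 27.
|P∩Q| = 0.
|P∩R| = 0.
|Q∩R|: x∈[6,13], y∈[11,14] → 7·3 = 21.
|P∩Q∩R| = 0.
|P ∪ Q ∪ R| = 112 − 21 + 0 = 91.00.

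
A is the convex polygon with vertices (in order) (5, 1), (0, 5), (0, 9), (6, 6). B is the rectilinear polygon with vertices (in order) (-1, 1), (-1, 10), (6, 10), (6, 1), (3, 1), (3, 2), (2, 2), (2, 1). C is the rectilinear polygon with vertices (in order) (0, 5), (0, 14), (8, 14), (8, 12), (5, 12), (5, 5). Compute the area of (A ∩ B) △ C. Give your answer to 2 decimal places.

|A ∩ B| = 26.5.
|(A ∩ B) ∩ C| = 13.75.
|(A ∩ B) △ C| = 26.5 + 51 − 27.5 = 50.00.

50.00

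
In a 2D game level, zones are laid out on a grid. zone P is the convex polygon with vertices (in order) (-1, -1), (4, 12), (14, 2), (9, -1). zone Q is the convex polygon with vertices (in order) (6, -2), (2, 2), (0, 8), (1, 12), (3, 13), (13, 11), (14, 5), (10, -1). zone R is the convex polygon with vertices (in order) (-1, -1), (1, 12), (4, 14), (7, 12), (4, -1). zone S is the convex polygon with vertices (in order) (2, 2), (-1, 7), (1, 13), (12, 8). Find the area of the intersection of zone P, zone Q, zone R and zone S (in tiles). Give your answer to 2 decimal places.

The intersection is the polygon with vertices (5.125,3.875), (2,2), (1.143,4.571), (3.881,11.691), (4.667,11.333), (6.438,9.562).
By the shoelace formula its area is 29.00.

29.00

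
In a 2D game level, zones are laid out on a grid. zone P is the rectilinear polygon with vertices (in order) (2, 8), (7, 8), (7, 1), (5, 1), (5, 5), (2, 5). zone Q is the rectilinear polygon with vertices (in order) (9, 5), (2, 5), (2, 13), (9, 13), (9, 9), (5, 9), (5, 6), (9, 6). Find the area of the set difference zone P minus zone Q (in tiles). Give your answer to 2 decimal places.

12.00

|zone P| = 23, |zone P∩zone Q| = 11.
|zone P ∖ zone Q| = |zone P| − |zone P∩zone Q| = 23 − 11 = 12.00.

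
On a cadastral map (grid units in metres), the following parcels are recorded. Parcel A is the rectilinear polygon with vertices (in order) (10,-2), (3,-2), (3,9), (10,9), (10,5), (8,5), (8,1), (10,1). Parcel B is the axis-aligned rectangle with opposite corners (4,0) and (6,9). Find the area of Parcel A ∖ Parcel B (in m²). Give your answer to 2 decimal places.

51.00

|Parcel A| = 69, |Parcel A∩Parcel B| = 18.
|Parcel A ∖ Parcel B| = |Parcel A| − |Parcel A∩Parcel B| = 69 − 18 = 51.00.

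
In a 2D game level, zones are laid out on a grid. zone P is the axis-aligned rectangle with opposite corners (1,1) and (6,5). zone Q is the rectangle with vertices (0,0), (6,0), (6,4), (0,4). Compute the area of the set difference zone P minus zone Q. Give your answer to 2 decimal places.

5.00

|zone P∩zone Q|: x∈[1,6], y∈[1,4] → 5·3 = 15.
|zone P| = 20.
|zone P ∖ zone Q| = |zone P| − |zone P∩zone Q| = 20 − 15 = 5.00.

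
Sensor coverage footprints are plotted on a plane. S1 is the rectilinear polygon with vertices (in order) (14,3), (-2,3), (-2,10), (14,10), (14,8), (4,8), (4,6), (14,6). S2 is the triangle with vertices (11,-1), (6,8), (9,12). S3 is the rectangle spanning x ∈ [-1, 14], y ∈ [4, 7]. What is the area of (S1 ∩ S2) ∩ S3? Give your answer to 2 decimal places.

The region (S1 ∩ S2) ∩ S3 is the polygon with vertices (7.111,6), (9.923,6), (10.231,4), (8.222,4).
By the shoelace formula its area is 4.82.

4.82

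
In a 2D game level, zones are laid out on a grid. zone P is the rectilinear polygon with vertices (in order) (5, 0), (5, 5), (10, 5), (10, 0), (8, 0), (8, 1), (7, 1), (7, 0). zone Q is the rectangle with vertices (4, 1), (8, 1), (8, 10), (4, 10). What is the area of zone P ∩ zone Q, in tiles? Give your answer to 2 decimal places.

The intersection is the polygon with vertices (5,5), (8,5), (8,1), (7,1), (5,1).
By the shoelace formula its area is 12.00.

12.00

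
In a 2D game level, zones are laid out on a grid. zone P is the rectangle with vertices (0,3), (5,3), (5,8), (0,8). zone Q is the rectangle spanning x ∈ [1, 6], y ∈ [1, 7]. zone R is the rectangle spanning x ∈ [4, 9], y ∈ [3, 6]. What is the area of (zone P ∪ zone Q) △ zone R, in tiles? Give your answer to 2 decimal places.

|zone P ∪ zone Q| = 39.
|(zone P ∪ zone Q) ∩ zone R| = 6.
|(zone P ∪ zone Q) △ zone R| = 39 + 15 − 12 = 42.00.

42.00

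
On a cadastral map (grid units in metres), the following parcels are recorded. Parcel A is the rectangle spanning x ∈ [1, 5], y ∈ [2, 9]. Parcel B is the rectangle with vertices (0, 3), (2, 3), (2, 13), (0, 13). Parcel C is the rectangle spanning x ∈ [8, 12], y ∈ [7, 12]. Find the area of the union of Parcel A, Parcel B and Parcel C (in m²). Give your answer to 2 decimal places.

By inclusion–exclusion:
Individual areas: |Parcel A| = 28, |Parcel B| = 20, |Parcel C| = 20.
|Parcel A∩Parcel B|: x∈[1,2], y∈[3,9] → 1·6 = 6.
|Parcel A∩Parcel C| = 0 (no overlap).
|Parcel B∩Parcel C| = 0 (no overlap).
|Parcel A∩Parcel B∩Parcel C| = 0.
|Parcel A ∪ Parcel B ∪ Parcel C| = 68 − 6 + 0 = 62.00.

62.00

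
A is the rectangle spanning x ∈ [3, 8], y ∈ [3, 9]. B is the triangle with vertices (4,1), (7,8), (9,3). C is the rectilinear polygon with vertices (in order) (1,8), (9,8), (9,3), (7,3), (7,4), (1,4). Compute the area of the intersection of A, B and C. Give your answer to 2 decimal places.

The intersection is the polygon with vertices (7,3), (7,4), (5.286,4), (7,8), (8,5.5), (8,3).
By the shoelace formula its area is 7.18.

7.18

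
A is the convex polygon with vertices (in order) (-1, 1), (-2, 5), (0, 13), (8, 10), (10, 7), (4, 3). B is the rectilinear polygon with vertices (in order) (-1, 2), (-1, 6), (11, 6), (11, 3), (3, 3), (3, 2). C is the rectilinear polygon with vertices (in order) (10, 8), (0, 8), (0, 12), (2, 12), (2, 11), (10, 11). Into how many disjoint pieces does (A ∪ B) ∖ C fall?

1

(A ∪ B) ∖ C is a single connected region.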